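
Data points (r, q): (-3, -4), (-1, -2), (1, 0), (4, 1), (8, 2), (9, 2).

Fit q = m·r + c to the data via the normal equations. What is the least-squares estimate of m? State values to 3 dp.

m = 0.466

XᵀX·[m, c]ᵀ = Xᵀq reads: 172·m + 18·c = 52;  18·m + 6·c = -1.
Δ = 172·6 − 18² = 708.
m = (52·6 − 18·(-1))/708 = 55/118; c = (172·(-1) − 18·52)/708 = -277/177.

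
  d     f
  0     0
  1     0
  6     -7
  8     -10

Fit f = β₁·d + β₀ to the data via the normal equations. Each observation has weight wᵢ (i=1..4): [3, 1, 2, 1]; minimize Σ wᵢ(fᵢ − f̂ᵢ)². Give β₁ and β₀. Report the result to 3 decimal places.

The normal system MᵀWM·[β₁, β₀]ᵀ = MᵀWf is [[137, 21]; [21, 7]]·[β₁, β₀]ᵀ = [-164, -24]ᵀ.
Eliminating β₀: 7·(row 1) − 21·(row 2) gives 518·β₁ = 7·(-164) − 21·(-24) = -644, so β₁ = -46/37.
Then β₀ = ((-24) − 21·(-46/37))/7 = 78/259.

β₁ = -1.243, β₀ = 0.301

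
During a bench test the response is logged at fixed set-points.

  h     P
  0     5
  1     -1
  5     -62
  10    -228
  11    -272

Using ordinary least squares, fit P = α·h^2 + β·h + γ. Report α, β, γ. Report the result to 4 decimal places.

Entries of AᵀA: Σh^2·h^2 = 25267, Σh^2·h = 2457, Σh^2 = 247, Σh·h = 247, Σh = 27, Σ1 = 5.
And Σh^2·P = -57263, Σh·P = -5583, ΣP = -558.
AᵀA·[α, β, γ]ᵀ = AᵀP becomes [[25267, 2457, 247]; [2457, 247, 27]; [247, 27, 5]]·[α, β, γ]ᵀ = [-57263, -5583, -558]ᵀ.
Solving the 3×3 system (Gaussian elimination) gives α = -59509/30310, β = -109191/30310, γ = 14678/3031.

α = -1.9633, β = -3.6025, γ = 4.8426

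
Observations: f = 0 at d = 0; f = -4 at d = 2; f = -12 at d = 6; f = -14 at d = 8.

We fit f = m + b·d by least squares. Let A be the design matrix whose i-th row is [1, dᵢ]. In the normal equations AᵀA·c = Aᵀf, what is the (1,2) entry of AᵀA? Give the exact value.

Row 1 ↔ basis 1, column 2 ↔ basis d, so (AᵀA)_{1,2} = Σᵢ d = (1)·(0) + (1)·(2) + (1)·(6) + (1)·(8) = 16.

16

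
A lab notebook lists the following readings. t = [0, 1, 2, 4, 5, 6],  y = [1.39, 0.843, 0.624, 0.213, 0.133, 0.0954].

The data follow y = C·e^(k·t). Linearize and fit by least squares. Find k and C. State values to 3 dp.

With ln yᵢ as the transformed response and tᵢ as the regressor:
Σt = 18.0000, Σ(t)² = 82.0000, Σln y = -6.2266, Σt·ln y = -31.4849.
Equations: 82.0000·k + 18.0000·ln C = -31.4849;  18.0000·k + 6·ln C = -6.2266.
Solving (det = 168.0000): k = -0.45732, ln C = 0.33420, so C = exp(0.33420) = 1.39682.

k = -0.457, C = 1.397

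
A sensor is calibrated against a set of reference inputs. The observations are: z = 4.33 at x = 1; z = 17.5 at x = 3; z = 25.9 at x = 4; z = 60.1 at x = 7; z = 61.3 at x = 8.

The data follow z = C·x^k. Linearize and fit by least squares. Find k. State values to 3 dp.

k = 1.310

Taking logs, ln z = k·ln x + ln C, so regress ln z on ln x.
Σln x = 6.5103, Σ(ln x)² = 11.2394, Σln z = 15.7938, Σln x·ln z = 24.1848.
Equations: 11.2394·k + 6.5103·ln C = 24.1848;  6.5103·k + 5·ln C = 15.7938.
Solving (det = 13.8136): k = 1.31046, ln C = 1.45247.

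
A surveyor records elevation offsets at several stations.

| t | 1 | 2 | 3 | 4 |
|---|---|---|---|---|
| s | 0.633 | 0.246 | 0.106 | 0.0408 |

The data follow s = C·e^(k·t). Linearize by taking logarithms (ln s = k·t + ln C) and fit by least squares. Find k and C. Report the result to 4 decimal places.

With ln sᵢ as the transformed response and tᵢ as the regressor:
Σt = 10.0000, Σ(t)² = 30.0000, Σln s = -7.3031, Σt·ln s = -22.7914.
Normal system: [[30.0000, 10.0000]; [10.0000, 4]]·[k, ln C]ᵀ = [-22.7914, -7.3031]ᵀ.
Slope k = (n·Σt·ln s − Σt·Σln s)/(n·Σ(t)² − (Σt)²) = (4·-22.7914 − 10.0000·-7.3031)/20.0000 = -0.90673; ln C = (Σln s − k·Σt)/n = 0.44104, so C = exp(0.44104) = 1.55432.

k = -0.9067, C = 1.5543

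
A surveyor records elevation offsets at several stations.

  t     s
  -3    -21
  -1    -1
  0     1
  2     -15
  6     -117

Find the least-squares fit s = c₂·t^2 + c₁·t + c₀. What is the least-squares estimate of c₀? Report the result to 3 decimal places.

With design matrix A, AᵀA = [[1394, 196, 50]; [196, 50, 4]; [50, 4, 5]] and Aᵀs = [-4462, -668, -153]ᵀ.
Solving the 3×3 system (Gaussian elimination) gives c₂ = -1670/561, c₁ = -12656/7293, c₀ = 123/221.

c₀ = 0.557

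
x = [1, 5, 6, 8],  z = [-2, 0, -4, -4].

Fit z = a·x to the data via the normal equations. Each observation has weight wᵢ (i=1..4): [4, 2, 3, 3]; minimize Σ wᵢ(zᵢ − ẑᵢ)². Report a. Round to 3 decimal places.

Normal-equation sums: Σwᵢ·x·x = 354.
Right-hand side: Σwᵢ·x·z = -176.
AᵀWA·[a]ᵀ = AᵀWz becomes [[354]]·[a]ᵀ = [-176]ᵀ.
a = (-176)/354 = -0.497175.

a = -0.497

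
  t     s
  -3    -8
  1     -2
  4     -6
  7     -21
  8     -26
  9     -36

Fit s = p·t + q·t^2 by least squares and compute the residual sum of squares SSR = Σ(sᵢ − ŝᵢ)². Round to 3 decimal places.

SSR = 9.099

Forming XᵀX = [[220, 1622]; [1622, 13396]] and Xᵀs = [-681, -5779]ᵀ gives XᵀX·[p, q]ᵀ = Xᵀs.
Determinant 220·13396 − 1622² = 316236.
p = ((-681)·13396 − 1622·(-5779))/316236 = 125431/158118; q = (220·(-5779) − 1622·(-681))/316236 = -83399/158118.
Residuals: -23010/26353, -179134/79059, -58024/79059, -55972/79059, 37170/26353, -10968/26353; SSR = 719348/79059.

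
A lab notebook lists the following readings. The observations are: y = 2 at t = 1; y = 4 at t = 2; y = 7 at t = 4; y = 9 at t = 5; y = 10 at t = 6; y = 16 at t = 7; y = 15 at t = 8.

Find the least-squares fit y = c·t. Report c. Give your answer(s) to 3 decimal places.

c = 1.923

MᵀM·[c]ᵀ = Mᵀy reads: 195·c = 375.
(Σt·t = 195, Σt·y = 375.)
c = 375/195 = 1.92308.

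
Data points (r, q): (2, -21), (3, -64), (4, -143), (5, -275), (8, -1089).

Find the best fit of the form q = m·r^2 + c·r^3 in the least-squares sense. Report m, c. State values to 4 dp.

Normal-equation sums: Σr^2·r^2 = 5074, Σr^2·r^3 = 37192, Σr^3·r^3 = 282658.
Right-hand side: Σr^2·q = -79519, Σr^3·q = -602991.
MᵀM·[m, c]ᵀ = Mᵀq becomes [[5074, 37192]; [37192, 282658]]·[m, c]ᵀ = [-79519, -602991]ᵀ.
Δ = 5074·282658 − 37192² = 50961828.
m = ((-79519)·282658 − 37192·(-602991))/50961828 = -25120115/25480914; c = (5074·(-602991) − 37192·(-79519))/50961828 = -51052843/25480914.

m = -0.9858, c = -2.0036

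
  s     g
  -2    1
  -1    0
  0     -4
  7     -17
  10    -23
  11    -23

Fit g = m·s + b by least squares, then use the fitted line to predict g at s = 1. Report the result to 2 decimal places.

From the data, Σs·s = 275, Σs = 25, Σ1 = 6.
For Mᵀg: Σs·g = -604, Σg = -66.
MᵀM·[m, b]ᵀ = Mᵀg becomes [[275, 25]; [25, 6]]·[m, b]ᵀ = [-604, -66]ᵀ.
det = 275·6 − 25² = 1025.
m = ((-604)·6 − 25·(-66))/1025 = -1974/1025; b = (275·(-66) − 25·(-604))/1025 = -122/41.
At s = 1: ĝ = (-1974/1025)·(1) + (-122/41)·(1) = -5024/1025.

ĝ = -4.90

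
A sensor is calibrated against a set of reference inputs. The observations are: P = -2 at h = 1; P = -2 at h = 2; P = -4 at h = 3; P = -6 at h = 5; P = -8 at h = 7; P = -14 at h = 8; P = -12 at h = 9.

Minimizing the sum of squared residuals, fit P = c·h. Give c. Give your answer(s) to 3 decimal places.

Normal-equation sums: Σh·h = 233.
Moment sums: Σh·P = -324.
So XᵀX·[c]ᵀ = XᵀP: [[233]]·[c]ᵀ = [-324]ᵀ.
Hence c = -324 / 233 ≈ -1.39056.

c = -1.391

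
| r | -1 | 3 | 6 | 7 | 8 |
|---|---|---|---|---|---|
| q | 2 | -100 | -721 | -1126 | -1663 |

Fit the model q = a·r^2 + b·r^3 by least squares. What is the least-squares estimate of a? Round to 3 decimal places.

a = -2.121

With design matrix M, MᵀM = [[7875, 57593]; [57593, 427179]] and Mᵀq = [-188460, -1396112]ᵀ.
Eliminating b: 427179·(row 1) − 57593·(row 2) gives 47080976·a = 427179·(-188460) − 57593·(-1396112) = -99875924, so a = -24968981/11770244.
Then b = ((-1396112) − 57593·(-24968981/11770244))/427179 = -35101305/11770244.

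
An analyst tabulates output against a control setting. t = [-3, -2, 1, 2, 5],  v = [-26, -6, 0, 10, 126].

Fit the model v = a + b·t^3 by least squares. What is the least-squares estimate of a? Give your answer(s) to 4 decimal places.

a = 1.0027

Sums needed: Σ1 = 5, Σt^3 = 99, Σt^3·t^3 = 16483.
For Aᵀv: Σv = 104, Σt^3·v = 16580.
det = 5·16483 − 99² = 72614.
a = (104·16483 − 99·16580)/72614 = 36406/36307; b = (5·16580 − 99·104)/72614 = 36302/36307.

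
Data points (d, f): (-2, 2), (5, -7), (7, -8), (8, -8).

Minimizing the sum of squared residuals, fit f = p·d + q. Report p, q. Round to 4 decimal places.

From the data, Σd·d = 142, Σd = 18, Σ1 = 4.
Right-hand side: Σd·f = -159, Σf = -21.
XᵀX·[p, q]ᵀ = Xᵀf becomes [[142, 18]; [18, 4]]·[p, q]ᵀ = [-159, -21]ᵀ.
det = 142·4 − 18² = 244.
p = ((-159)·4 − 18·(-21))/244 = -129/122; q = (142·(-21) − 18·(-159))/244 = -30/61.

p = -1.0574, q = -0.4918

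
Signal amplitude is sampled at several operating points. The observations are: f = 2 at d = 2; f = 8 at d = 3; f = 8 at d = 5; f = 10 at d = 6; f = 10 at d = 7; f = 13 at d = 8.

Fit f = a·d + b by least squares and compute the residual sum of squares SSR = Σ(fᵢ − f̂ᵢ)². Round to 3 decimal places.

SSR = 12.261

The normal equations are: 187·a + 31·b = 302;  31·a + 6·b = 51.
(Σd·d = 187, Σd = 31, Σ1 = 6, Σd·f = 302, Σf = 51.)
Eliminating b: 6·(row 1) − 31·(row 2) gives 161·a = 6·302 − 31·51 = 231, so a = 33/23.
Then b = (51 − 31·(33/23))/6 = 25/23.
Residuals: -45/23, 60/23, -6/23, 7/23, -26/23, 10/23; SSR = 282/23.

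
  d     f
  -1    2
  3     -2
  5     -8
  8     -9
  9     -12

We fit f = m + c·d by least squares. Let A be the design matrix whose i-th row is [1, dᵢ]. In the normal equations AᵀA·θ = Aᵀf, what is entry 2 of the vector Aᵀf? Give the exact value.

Entry 2 ↔ basis d, so (Aᵀf)_{2} = Σᵢ (d)·fᵢ = (-1)·(2) + (3)·(-2) + (5)·(-8) + (8)·(-9) + (9)·(-12) = -228.

-228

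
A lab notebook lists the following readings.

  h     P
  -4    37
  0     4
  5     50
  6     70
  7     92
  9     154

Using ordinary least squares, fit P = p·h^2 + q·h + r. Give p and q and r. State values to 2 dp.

p = 1.90, q = -0.55, r = 4.28

Forming AᵀA = [[11139, 1349, 207]; [1349, 207, 23]; [207, 23, 6]] and AᵀP = [21344, 2552, 407]ᵀ gives AᵀA·[p, q, r]ᵀ = AᵀP.
Row-reducing yields p = 316817/166456, q = -91685/166456, r = 356269/83228.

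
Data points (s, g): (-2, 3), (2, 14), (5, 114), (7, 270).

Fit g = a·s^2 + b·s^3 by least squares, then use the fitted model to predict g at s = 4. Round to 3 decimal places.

The normal equations are: 3058·a + 19932·b = 16148;  19932·a + 133402·b = 106948.
(Σs^2·s^2 = 3058, Σs^2·s^3 = 19932, Σs^3·s^3 = 133402, Σs^2·g = 16148, Σs^3·g = 106948.)
Determinant 3058·133402 − 19932² = 10658692.
a = (16148·133402 − 19932·106948)/10658692 = 511090/242243; b = (3058·106948 − 19932·16148)/10658692 = 117842/242243.
At s = 4: ĝ = (511090/242243)·(16) + (117842/242243)·(64) = 15719328/242243.

ĝ = 64.891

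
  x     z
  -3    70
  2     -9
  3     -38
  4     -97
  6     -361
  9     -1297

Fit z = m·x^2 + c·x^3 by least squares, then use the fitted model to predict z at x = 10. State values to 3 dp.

MᵀM·[m, c]ᵀ = Mᵀz reads: 8291·m + 67881·c = -119353;  67881·m + 583715·c = -1032685.
(Σx^2·x^2 = 8291, Σx^2·x^3 = 67881, Σx^3·x^3 = 583715, Σx^2·z = -119353, Σx^3·z = -1032685.)
det = 8291·583715 − 67881² = 231750904.
m = ((-119353)·583715 − 67881·(-1032685))/231750904 = 19616095/10534132; c = (8291·(-1032685) − 67881·(-119353))/231750904 = -230095171/115875452.
At x = 10: ẑ = (19616095/10534132)·(100) + (-230095171/115875452)·(1000) = -391950125/217811.

ẑ = -1799.496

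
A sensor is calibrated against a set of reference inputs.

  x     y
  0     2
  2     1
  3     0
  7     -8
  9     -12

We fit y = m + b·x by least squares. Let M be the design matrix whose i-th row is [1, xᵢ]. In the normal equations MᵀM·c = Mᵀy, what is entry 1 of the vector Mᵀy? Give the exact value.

Entry 1 ↔ basis 1, so (Mᵀy)_{1} = Σᵢ yᵢ = (1)·(2) + (1)·(1) + (1)·(0) + (1)·(-8) + (1)·(-12) = -17.

-17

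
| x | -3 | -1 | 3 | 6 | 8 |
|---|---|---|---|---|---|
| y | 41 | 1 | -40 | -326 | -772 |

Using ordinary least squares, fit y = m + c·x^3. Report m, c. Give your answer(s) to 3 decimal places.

m = 0.094, c = -1.508

With design matrix M, MᵀM = [[5, 727]; [727, 310259]] and Mᵀy = [-1096, -467868]ᵀ.
det = 5·310259 − 727² = 1022766.
m = ((-1096)·310259 − 727·(-467868))/1022766 = 48086/511383; c = (5·(-467868) − 727·(-1096))/1022766 = -771274/511383.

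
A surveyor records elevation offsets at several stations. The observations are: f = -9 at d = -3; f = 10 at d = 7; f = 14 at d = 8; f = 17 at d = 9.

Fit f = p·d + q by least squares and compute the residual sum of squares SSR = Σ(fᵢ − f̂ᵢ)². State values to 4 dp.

SSR = 4.2210

AᵀA·[p, q]ᵀ = Aᵀf reads: 203·p + 21·q = 362;  21·p + 4·q = 32.
(Σd·d = 203, Σd = 21, Σ1 = 4, Σd·f = 362, Σf = 32.)
Δ = 203·4 − 21² = 371.
p = (362·4 − 21·32)/371 = 776/371; q = (203·32 − 21·362)/371 = -158/53.
Residuals: 95/371, -88/53, 92/371, 429/371; SSR = 1566/371.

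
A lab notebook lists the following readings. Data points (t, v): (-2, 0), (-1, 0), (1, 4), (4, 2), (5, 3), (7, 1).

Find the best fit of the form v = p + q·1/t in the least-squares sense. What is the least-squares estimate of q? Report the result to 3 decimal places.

Sums needed: Σ1 = 6, Σ1/t = 13/140, Σ1/t·1/t = 46509/19600.
Moment sums: Σv = 10, Σ1/t·v = 367/70.
AᵀA·[p, q]ᵀ = Aᵀv becomes [[6, 13/140]; [13/140, 46509/19600]]·[p, q]ᵀ = [10, 367/70]ᵀ.
Eliminating q: (46509/19600)·(row 1) − (13/140)·(row 2) gives (55777/3920)·p = (46509/19600)·10 − (13/140)·(367/70) = 113887/4900, so p = 455548/278885.
Then q = ((367/70) − (13/140)·(455548/278885))/(46509/19600) = 119672/55777.

q = 2.146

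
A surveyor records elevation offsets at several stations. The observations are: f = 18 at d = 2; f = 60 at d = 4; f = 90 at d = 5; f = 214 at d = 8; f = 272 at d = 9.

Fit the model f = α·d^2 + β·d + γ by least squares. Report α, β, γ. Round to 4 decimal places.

α = 3.0949, β = 1.9912, γ = 2.0431

The normal system AᵀA·[α, β, γ]ᵀ = Aᵀf is [[11554, 1438, 190]; [1438, 190, 28]; [190, 28, 5]]·[α, β, γ]ᵀ = [39010, 4886, 654]ᵀ.
Solving the 3×3 system (Gaussian elimination) gives α = 3881/1254, β = 227/114, γ = 427/209.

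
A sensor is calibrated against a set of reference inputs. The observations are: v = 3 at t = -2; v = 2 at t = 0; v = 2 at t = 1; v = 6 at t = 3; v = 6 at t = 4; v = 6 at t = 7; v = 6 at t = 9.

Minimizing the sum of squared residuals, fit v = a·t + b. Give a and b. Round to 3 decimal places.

Entries of MᵀM: Σt·t = 160, Σt = 22, Σ1 = 7.
For Mᵀv: Σt·v = 134, Σv = 31.
So MᵀM·[a, b]ᵀ = Mᵀv: [[160, 22]; [22, 7]]·[a, b]ᵀ = [134, 31]ᵀ.
Eliminating b: 7·(row 1) − 22·(row 2) gives 636·a = 7·134 − 22·31 = 256, so a = 64/159.
Then b = (31 − 22·(64/159))/7 = 503/159.

a = 0.403, b = 3.164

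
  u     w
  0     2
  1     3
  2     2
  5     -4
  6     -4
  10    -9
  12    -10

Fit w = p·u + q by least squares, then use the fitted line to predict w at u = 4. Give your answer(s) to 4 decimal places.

ŵ = -1.5378

Setting ∂/∂p … = 0 gives: 310·p + 36·q = -247;  36·p + 7·q = -20.
Determinant 310·7 − 36² = 874.
p = ((-247)·7 − 36·(-20))/874 = -1009/874; q = (310·(-20) − 36·(-247))/874 = 1346/437.
At u = 4: ŵ = (-1009/874)·(4) + (1346/437)·(1) = -672/437.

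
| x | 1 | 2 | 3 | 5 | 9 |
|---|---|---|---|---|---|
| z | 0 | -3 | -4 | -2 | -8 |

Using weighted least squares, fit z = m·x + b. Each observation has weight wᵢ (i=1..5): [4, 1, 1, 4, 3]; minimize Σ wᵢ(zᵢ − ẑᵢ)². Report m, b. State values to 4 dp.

m = -0.8925, b = 0.8446

Setting ∂/∂m … = 0 gives: 360·m + 56·b = -274;  56·m + 13·b = -39.
Δ = 360·13 − 56² = 1544.
m = ((-274)·13 − 56·(-39))/1544 = -689/772; b = (360·(-39) − 56·(-274))/1544 = 163/193.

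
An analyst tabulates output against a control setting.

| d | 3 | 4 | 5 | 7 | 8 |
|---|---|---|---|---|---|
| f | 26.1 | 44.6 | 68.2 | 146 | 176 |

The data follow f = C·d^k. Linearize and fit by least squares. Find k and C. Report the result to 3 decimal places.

k = 1.992, C = 2.865

Linearized form: ln f = k·ln d + ln C. From the 5 transformed points,
Over the data: Σln d = 8.1197, Σ(ln d)² = 13.8297, Σln f = 21.4362, Σln d·ln f = 36.0935.
Normal system: [[13.8297, 8.1197]; [8.1197, 5]]·[k, ln C]ᵀ = [36.0935, 21.4362]ᵀ.
Solving (det = 3.2190): k = 1.99195, ln C = 1.05244, so C = exp(1.05244) = 2.86463.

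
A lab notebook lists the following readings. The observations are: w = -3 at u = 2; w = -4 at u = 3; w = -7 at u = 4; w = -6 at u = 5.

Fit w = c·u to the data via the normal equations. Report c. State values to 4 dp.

c = -1.4074

Normal-equation sums: Σu·u = 54.
Right-hand side: Σu·w = -76.
MᵀM·[c]ᵀ = Mᵀw becomes [[54]]·[c]ᵀ = [-76]ᵀ.
Hence c = -76 / 54 ≈ -1.40741.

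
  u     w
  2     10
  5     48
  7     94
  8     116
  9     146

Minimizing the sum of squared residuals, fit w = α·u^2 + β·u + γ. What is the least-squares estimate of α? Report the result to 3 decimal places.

The normal equations are: 13699·α + 1717·β + 223·γ = 25096;  1717·α + 223·β + 31·γ = 3160;  223·α + 31·β + 5·γ = 414.
Row-reducing yields α = 223/143, β = 333/143, γ = -170/143.

α = 1.559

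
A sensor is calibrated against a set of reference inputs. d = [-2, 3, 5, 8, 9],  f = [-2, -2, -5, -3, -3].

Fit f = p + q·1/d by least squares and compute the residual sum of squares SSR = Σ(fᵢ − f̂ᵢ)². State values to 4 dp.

Entries of XᵀX: Σ1 = 5, Σ1/d = 97/360, Σ1/d·1/d = 55609/129600.
Right-hand side: Σf = -15, Σ1/d·f = -11/8.
XᵀX·[p, q]ᵀ = Xᵀf becomes [[5, 97/360]; [97/360, 55609/129600]]·[p, q]ᵀ = [-15, -11/8]ᵀ.
det = 5·(55609/129600) − (97/360)² = 67159/32400.
p = ((-15)·(55609/129600) − (97/360)·(-11/8))/(67159/32400) = -196530/67159; q = (5·(-11/8) − (97/360)·(-15))/(67159/32400) = -91800/67159.
Residuals: 16312/67159, 92812/67159, -120905/67159, 6528/67159, 5253/67159; SSR = 350934/67159.

SSR = 5.2254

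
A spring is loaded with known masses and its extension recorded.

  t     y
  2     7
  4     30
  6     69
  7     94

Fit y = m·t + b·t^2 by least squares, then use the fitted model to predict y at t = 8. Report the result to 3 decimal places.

ŷ = 123.421

With design matrix X, XᵀX = [[105, 631]; [631, 3969]] and Xᵀy = [1206, 7598]ᵀ.
Eliminating b: 3969·(row 1) − 631·(row 2) gives 18584·m = 3969·1206 − 631·7598 = -7724, so m = -1931/4646.
Then b = (7598 − 631·(-1931/4646))/3969 = 9201/4646.
At t = 8: ŷ = (-1931/4646)·(8) + (9201/4646)·(64) = 286708/2323.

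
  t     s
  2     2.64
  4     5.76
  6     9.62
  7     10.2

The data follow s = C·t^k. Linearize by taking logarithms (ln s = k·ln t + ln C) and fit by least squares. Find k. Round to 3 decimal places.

Taking logs, ln s = k·ln t + ln C, so regress ln s on ln t.
Σln t = 5.8171, Σ(ln t)² = 9.3992, Σln s = 7.3079, Σln t·ln s = 11.6756.
Equations: 9.3992·k + 5.8171·ln C = 11.6756;  5.8171·k + 4·ln C = 7.3079.
Slope k = (n·Σln t·ln s − Σln t·Σln s)/(n·Σ(ln t)² − (Σln t)²) = (4·11.6756 − 5.8171·7.3079)/3.7582 = 1.11527; ln C = (Σln s − k·Σln t)/n = 0.20507.

k = 1.115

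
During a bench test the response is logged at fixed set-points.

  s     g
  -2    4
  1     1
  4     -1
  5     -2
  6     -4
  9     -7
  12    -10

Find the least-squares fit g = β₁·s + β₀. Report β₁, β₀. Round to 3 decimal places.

Normal-equation sums: Σs·s = 307, Σs = 35, Σ1 = 7.
Moment sums: Σs·g = -228, Σg = -19.
Normal equations: [[307, 35]; [35, 7]]·[β₁, β₀]ᵀ = [-228, -19]ᵀ.
Eliminating β₀: 7·(row 1) − 35·(row 2) gives 924·β₁ = 7·(-228) − 35·(-19) = -931, so β₁ = -133/132.
Then β₀ = ((-19) − 35·(-133/132))/7 = 2147/924.

β₁ = -1.008, β₀ = 2.324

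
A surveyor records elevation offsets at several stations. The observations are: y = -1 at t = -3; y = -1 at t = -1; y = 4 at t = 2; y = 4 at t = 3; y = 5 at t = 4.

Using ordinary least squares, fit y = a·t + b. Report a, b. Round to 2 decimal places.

a = 0.97, b = 1.23

Normal-equation sums: Σt·t = 39, Σt = 5, Σ1 = 5.
Moment sums: Σt·y = 44, Σy = 11.
So XᵀX·[a, b]ᵀ = Xᵀy: [[39, 5]; [5, 5]]·[a, b]ᵀ = [44, 11]ᵀ.
Δ = 39·5 − 5² = 170.
a = (44·5 − 5·11)/170 = 33/34; b = (39·11 − 5·44)/170 = 209/170.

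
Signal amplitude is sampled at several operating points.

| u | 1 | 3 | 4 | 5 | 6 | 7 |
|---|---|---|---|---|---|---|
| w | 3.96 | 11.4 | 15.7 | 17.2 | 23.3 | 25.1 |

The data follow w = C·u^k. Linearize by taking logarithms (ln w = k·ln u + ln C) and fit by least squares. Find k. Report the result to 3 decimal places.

Taking logs, ln w = k·ln u + ln C, so regress ln w on ln u.
AᵀA = [[12.7160, 7.8320]; [7.8320, 6]], rhs = [22.9824, 15.7797]ᵀ  (here Σln u = 7.8320, Σ(ln u)² = 12.7160, Σln w = 15.7797, Σln u·ln w = 22.9824).
Slope k = (n·Σln u·ln w − Σln u·Σln w)/(n·Σ(ln u)² − (Σln u)²) = (6·22.9824 − 7.8320·15.7797)/14.9557 = 0.95663; ln C = (Σln w − k·Σln u)/n = 1.38124.

k = 0.957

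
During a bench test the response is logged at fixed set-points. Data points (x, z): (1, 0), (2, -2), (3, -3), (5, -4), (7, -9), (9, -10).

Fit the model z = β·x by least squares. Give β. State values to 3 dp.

β = -1.101

The normal equations are: 169·β = -186.
(Σx·x = 169, Σx·z = -186.)
β = (-186)/169 = -1.10059.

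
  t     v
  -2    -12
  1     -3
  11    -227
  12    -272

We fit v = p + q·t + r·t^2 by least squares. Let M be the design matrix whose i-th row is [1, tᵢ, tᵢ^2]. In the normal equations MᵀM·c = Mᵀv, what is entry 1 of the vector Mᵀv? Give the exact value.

-514

Entry 1 ↔ basis 1, so (Mᵀv)_{1} = Σᵢ vᵢ = (1)·(-12) + (1)·(-3) + (1)·(-227) + (1)·(-272) = -514.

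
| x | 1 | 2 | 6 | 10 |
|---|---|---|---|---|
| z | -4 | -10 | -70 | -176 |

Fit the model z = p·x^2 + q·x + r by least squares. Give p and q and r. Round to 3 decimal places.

p = -1.483, q = -2.864, r = 0.894

Normal-equation sums: Σx^2·x^2 = 11313, Σx^2·x = 1225, Σx^2 = 141, Σx·x = 141, Σx = 19, Σ1 = 4.
And Σx^2·z = -20164, Σx·z = -2204, Σz = -260.
Normal equations: [[11313, 1225, 141]; [1225, 141, 19]; [141, 19, 4]]·[p, q, r]ᵀ = [-20164, -2204, -260]ᵀ.
Row-reducing yields p = -10081/6796, q = -19465/6796, r = 3037/3398.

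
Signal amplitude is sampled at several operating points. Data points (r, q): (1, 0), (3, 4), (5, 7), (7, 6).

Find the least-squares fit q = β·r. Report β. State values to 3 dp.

Compute the Gram sums: Σr·r = 84.
For Aᵀq: Σr·q = 89.
Hence β = 89 / 84 ≈ 1.05952.

β = 1.060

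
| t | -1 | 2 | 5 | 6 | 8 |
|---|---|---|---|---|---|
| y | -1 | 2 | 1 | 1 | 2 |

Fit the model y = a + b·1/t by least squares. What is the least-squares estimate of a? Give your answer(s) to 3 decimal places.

a = 1.003

AᵀA·[a, b]ᵀ = Aᵀy reads: 5·a + (-1/120)·b = 5;  (-1/120)·a + (19201/14400)·b = 157/60.
(Σ1 = 5, Σ1/t = -1/120, Σ1/t·1/t = 19201/14400, Σy = 5, Σ1/t·y = 157/60.)
Determinant 5·(19201/14400) − (-1/120)² = 24001/3600.
a = (5·(19201/14400) − (-1/120)·(157/60))/(24001/3600) = 96319/96004; b = (5·(157/60) − (-1/120)·5)/(24001/3600) = 47250/24001.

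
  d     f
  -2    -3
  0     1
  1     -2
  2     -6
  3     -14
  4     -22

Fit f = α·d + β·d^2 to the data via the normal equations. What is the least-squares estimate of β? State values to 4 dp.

The normal equations are: 34·α + 92·β = -138;  92·α + 370·β = -516.
Eliminating β: 370·(row 1) − 92·(row 2) gives 4116·α = 370·(-138) − 92·(-516) = -3588, so α = -299/343.
Then β = ((-516) − 92·(-299/343))/370 = -404/343.

β = -1.1778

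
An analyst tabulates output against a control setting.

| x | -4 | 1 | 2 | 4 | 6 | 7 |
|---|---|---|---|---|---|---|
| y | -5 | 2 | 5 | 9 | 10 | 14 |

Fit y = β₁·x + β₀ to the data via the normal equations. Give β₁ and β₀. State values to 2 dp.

Normal-equation sums: Σx·x = 122, Σx = 16, Σ1 = 6.
And Σx·y = 226, Σy = 35.
Normal equations: [[122, 16]; [16, 6]]·[β₁, β₀]ᵀ = [226, 35]ᵀ.
Determinant 122·6 − 16² = 476.
β₁ = (226·6 − 16·35)/476 = 199/119; β₀ = (122·35 − 16·226)/476 = 327/238.

β₁ = 1.67, β₀ = 1.37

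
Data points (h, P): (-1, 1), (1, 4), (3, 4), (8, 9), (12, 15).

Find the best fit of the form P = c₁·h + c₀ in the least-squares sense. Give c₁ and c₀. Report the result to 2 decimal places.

Forming XᵀX = [[219, 23]; [23, 5]] and XᵀP = [267, 33]ᵀ gives XᵀX·[c₁, c₀]ᵀ = XᵀP.
Eliminating c₀: 5·(row 1) − 23·(row 2) gives 566·c₁ = 5·267 − 23·33 = 576, so c₁ = 288/283.
Then c₀ = (33 − 23·(288/283))/5 = 543/283.

c₁ = 1.02, c₀ = 1.92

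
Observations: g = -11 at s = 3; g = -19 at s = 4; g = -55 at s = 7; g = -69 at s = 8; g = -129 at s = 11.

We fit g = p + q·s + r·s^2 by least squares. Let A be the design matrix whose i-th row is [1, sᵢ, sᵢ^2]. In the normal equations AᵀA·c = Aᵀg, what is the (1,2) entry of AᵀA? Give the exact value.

Row 1 ↔ basis 1, column 2 ↔ basis s, so (AᵀA)_{1,2} = Σᵢ s = (1)·(3) + (1)·(4) + (1)·(7) + (1)·(8) + (1)·(11) = 33.

33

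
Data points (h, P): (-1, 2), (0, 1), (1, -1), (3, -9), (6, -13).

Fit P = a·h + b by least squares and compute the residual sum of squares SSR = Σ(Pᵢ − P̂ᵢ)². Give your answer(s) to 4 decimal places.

Entries of XᵀX: Σh·h = 47, Σh = 9, Σ1 = 5.
And Σh·P = -108, ΣP = -20.
XᵀX·[a, b]ᵀ = XᵀP becomes [[47, 9]; [9, 5]]·[a, b]ᵀ = [-108, -20]ᵀ.
det = 47·5 − 9² = 154.
a = ((-108)·5 − 9·(-20))/154 = -180/77; b = (47·(-20) − 9·(-108))/154 = 16/77.
Residuals: -6/11, 61/77, 87/77, -169/77, 9/11; SSR = 592/77.

SSR = 7.6883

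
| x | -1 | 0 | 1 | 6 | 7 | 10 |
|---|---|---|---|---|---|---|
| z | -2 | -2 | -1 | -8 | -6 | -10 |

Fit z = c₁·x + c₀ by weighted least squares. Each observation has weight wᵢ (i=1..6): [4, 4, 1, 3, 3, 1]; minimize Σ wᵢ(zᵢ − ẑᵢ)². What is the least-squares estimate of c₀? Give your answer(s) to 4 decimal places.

c₀ = -2.2344

From the data, Σwᵢ·x·x = 360, Σwᵢ·x = 46, Σwᵢ·1 = 16.
For MᵀWz: Σwᵢ·x·z = -363, Σwᵢ·z = -69.
Δ = 360·16 − 46² = 3644.
c₁ = ((-363)·16 − 46·(-69))/3644 = -1317/1822; c₀ = (360·(-69) − 46·(-363))/3644 = -4071/1822.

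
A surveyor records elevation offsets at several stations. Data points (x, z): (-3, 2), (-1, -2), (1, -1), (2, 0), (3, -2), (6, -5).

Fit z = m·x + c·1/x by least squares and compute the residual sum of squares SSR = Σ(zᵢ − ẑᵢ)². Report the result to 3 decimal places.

The normal equations are: 60·m + 6·c = -41;  6·m + (5/2)·c = -7/6.
Δ = 60·(5/2) − 6² = 114.
m = ((-41)·(5/2) − 6·(-7/6))/114 = -191/228; c = (60·(-7/6) − 6·(-41))/114 = 88/57.
Residuals: 1/684, -295/228, -389/228, 103/114, -1/684, -79/342; SSR = 3731/684.

SSR = 5.455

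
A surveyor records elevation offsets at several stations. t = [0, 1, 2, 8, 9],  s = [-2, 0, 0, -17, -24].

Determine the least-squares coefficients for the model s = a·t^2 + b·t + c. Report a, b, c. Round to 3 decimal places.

a = -0.510, b = 2.167, c = -1.960

Sums needed: Σt^2·t^2 = 10674, Σt^2·t = 1250, Σt^2 = 150, Σt·t = 150, Σt = 20, Σ1 = 5.
For Xᵀs: Σt^2·s = -3032, Σt·s = -352, Σs = -43.
Normal equations: [[10674, 1250, 150]; [1250, 150, 20]; [150, 20, 5]]·[a, b, c]ᵀ = [-3032, -352, -43]ᵀ.
Inverting the 3×3 Gram matrix, [a, b, c]ᵀ = [-247/484, 1049/484, -2371/1210]ᵀ.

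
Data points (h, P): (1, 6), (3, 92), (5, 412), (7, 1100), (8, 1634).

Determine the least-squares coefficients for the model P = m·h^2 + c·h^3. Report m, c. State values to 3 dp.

m = 1.242, c = 3.035

Normal-equation sums: Σh^2·h^2 = 7204, Σh^2·h^3 = 52944, Σh^3·h^3 = 396148.
And Σh^2·P = 169610, Σh^3·P = 1267898.
Normal equations: [[7204, 52944]; [52944, 396148]]·[m, c]ᵀ = [169610, 1267898]ᵀ.
det = 7204·396148 − 52944² = 50783056.
m = (169610·396148 − 52944·1267898)/50783056 = 7883821/6347882; c = (7204·1267898 − 52944·169610)/50783056 = 19263169/6347882.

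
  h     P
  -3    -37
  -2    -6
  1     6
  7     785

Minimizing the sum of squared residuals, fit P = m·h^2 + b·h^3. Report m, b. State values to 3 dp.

Normal-equation sums: Σh^2·h^2 = 2499, Σh^2·h^3 = 16533, Σh^3·h^3 = 118443.
And Σh^2·P = 38114, Σh^3·P = 270308.
Eliminating b: 118443·(row 1) − 16533·(row 2) gives 22648968·m = 118443·38114 − 16533·270308 = 45334338, so m = 7555723/3774828.
Then b = (270308 − 16533·(7555723/3774828))/118443 = 7560155/3774828.

m = 2.002, b = 2.003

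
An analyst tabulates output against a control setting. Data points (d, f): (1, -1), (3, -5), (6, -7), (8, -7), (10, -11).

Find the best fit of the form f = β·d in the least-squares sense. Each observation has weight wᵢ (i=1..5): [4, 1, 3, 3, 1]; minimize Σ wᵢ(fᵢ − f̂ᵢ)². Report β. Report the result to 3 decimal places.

β = -1.024

Compute the Gram sums: Σwᵢ·d·d = 413.
For XᵀWf: Σwᵢ·d·f = -423.
Normal equations: [[413]]·[β]ᵀ = [-423]ᵀ.
β = (-423)/413 = -1.02421.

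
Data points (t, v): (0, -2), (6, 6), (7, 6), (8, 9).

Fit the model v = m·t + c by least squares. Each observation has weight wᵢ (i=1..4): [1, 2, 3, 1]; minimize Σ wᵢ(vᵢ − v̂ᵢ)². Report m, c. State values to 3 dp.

m = 1.243, c = -1.997

Compute the Gram sums: Σwᵢ·t·t = 283, Σwᵢ·t = 41, Σwᵢ·1 = 7.
Right-hand side: Σwᵢ·t·v = 270, Σwᵢ·v = 37.
Δ = 283·7 − 41² = 300.
m = (270·7 − 41·37)/300 = 373/300; c = (283·37 − 41·270)/300 = -599/300.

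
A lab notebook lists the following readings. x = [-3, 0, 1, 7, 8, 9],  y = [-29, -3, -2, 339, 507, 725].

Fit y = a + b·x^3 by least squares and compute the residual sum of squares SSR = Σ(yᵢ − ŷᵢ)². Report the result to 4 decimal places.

AᵀA·[a, b]ᵀ = Aᵀy reads: 6·a + 1558·b = 1537;  1558·a + 911964·b = 905167.
Eliminating b: 911964·(row 1) − 1558·(row 2) gives 3044420·a = 911964·1537 − 1558·905167 = -8561518, so a = -4280759/1522210.
Then b = (905167 − 1558·(-4280759/1522210))/911964 = 759089/761105.
Residuals: 225495/304442, -285871/1522210, -281839/1522210, -85021/304442, -1265907/1522210, 1131247/1522210; SSR = 2953147/1522210.

SSR = 1.9400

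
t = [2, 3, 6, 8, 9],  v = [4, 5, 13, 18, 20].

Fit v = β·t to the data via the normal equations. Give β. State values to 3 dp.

β = 2.191

XᵀX·[β]ᵀ = Xᵀv reads: 194·β = 425.
Hence β = 425 / 194 ≈ 2.19072.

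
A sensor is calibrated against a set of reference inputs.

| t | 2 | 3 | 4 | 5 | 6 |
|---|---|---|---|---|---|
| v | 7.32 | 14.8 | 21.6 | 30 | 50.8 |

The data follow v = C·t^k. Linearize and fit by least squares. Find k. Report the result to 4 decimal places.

k = 1.6734

Let Y = ln v. Fitting Y = k·ln t + ln C by least squares:
Sums: Σln t = 6.5793, Σ(ln t)² = 9.4099, Σln v = 15.0870, Σln t·ln v = 21.1117.
Normal system: [[9.4099, 6.5793]; [6.5793, 5]]·[k, ln C]ᵀ = [21.1117, 15.0870]ᵀ.
Solving (det = 3.7630): k = 1.67339, ln C = 0.81547.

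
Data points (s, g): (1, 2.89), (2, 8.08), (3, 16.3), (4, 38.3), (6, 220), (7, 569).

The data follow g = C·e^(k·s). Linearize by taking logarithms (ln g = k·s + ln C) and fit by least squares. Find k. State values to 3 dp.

Taking logs, ln g = k·s + ln C, so regress ln g on s.
Sums: Σs = 23.0000, Σ(s)² = 115.0000, Σln g = 21.3248, Σs·ln g = 104.9643.
Normal system: [[115.0000, 23.0000]; [23.0000, 6]]·[k, ln C]ᵀ = [104.9643, 21.3248]ᵀ.
Slope k = (n·Σs·ln g − Σs·Σln g)/(n·Σ(s)² − (Σs)²) = (6·104.9643 − 23.0000·21.3248)/161.0000 = 0.86532; ln C = (Σln g − k·Σs)/n = 0.23708.

k = 0.865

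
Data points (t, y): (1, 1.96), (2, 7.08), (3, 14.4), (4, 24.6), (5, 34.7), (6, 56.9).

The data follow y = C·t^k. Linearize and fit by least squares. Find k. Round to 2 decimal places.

Let Y = ln y. Fitting Y = k·ln t + ln C by least squares:
Over the data: Σln t = 6.5793, Σ(ln t)² = 9.4099, Σln y = 16.0882, Σln t·ln y = 21.6762.
Normal system: [[9.4099, 6.5793]; [6.5793, 6]]·[k, ln C]ᵀ = [21.6762, 16.0882]ᵀ.
Solving (det = 13.1729): k = 1.83775, ln C = 0.66620.

k = 1.84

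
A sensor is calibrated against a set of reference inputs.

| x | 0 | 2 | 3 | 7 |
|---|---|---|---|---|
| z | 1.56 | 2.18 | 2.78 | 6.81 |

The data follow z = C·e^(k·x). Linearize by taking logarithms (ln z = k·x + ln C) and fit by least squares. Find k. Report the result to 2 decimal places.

Linearized form: ln z = k·x + ln C. From the 4 transformed points,
Σx = 12.0000, Σ(x)² = 62.0000, Σln z = 4.1649, Σx·ln z = 18.0547.
Equations: 62.0000·k + 12.0000·ln C = 18.0547;  12.0000·k + 4·ln C = 4.1649.
Slope k = (n·Σx·ln z − Σx·Σln z)/(n·Σ(x)² − (Σx)²) = (4·18.0547 − 12.0000·4.1649)/104.0000 = 0.21385; ln C = (Σln z − k·Σx)/n = 0.39965.

k = 0.21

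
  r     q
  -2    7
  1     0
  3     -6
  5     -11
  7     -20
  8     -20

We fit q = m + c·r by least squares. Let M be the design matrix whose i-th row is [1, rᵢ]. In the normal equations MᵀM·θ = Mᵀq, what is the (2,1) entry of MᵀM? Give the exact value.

22

Row 2 ↔ basis r, column 1 ↔ basis 1, so (MᵀM)_{2,1} = Σᵢ r = (-2)·(1) + (1)·(1) + (3)·(1) + (5)·(1) + (7)·(1) + (8)·(1) = 22.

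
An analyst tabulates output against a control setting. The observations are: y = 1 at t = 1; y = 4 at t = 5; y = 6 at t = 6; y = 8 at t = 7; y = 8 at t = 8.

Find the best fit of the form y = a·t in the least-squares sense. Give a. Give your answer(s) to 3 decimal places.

a = 1.011

Normal-equation sums: Σt·t = 175.
Right-hand side: Σt·y = 177.
MᵀM·[a]ᵀ = Mᵀy becomes [[175]]·[a]ᵀ = [177]ᵀ.
a = 177/175 = 1.01143.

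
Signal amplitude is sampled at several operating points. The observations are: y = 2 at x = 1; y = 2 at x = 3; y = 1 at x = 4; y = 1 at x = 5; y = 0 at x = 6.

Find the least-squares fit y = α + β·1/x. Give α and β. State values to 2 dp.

The normal system MᵀM·[α, β]ᵀ = Mᵀy is [[5, 39/20]; [39/20, 4469/3600]]·[α, β]ᵀ = [6, 187/60]ᵀ.
Determinant 5·(4469/3600) − (39/20)² = 541/225.
α = (6·(4469/3600) − (39/20)·(187/60))/(541/225) = 4935/8656; β = (5·(187/60) − (39/20)·6)/(541/225) = 3495/2164.

α = 0.57, β = 1.62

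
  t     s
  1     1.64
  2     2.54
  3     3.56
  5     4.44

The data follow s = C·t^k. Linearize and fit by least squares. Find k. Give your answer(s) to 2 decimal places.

Taking logs, ln s = k·ln t + ln C, so regress ln s on ln t.
Over the data: Σln t = 3.4012, Σ(ln t)² = 4.2777, Σln s = 4.1873, Σln t·ln s = 4.4402.
Normal system: [[4.2777, 3.4012]; [3.4012, 4]]·[k, ln C]ᵀ = [4.4402, 4.1873]ᵀ.
Slope k = (n·Σln t·ln s − Σln t·Σln s)/(n·Σ(ln t)² − (Σln t)²) = (4·4.4402 − 3.4012·4.1873)/5.5426 = 0.63492; ln C = (Σln s − k·Σln t)/n = 0.50695.

k = 0.63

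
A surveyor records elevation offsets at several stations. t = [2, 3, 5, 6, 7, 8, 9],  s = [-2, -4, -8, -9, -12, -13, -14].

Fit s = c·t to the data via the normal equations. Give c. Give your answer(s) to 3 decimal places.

c = -1.582

Sums needed: Σt·t = 268.
And Σt·s = -424.
AᵀA·[c]ᵀ = Aᵀs becomes [[268]]·[c]ᵀ = [-424]ᵀ.
c = (-424)/268 = -1.58209.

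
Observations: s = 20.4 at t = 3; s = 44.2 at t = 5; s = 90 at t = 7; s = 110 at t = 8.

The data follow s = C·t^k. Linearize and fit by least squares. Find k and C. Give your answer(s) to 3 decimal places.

Linearized form: ln s = k·ln t + ln C. From the 4 transformed points,
AᵀA = [[11.9079, 6.7334]; [6.7334, 4]], rhs = [27.9412, 16.0045]ᵀ  (here Σln t = 6.7334, Σ(ln t)² = 11.9079, Σln s = 16.0045, Σln t·ln s = 27.9412).
Solving (det = 2.2928): k = 1.74449, ln C = 1.06455, so C = exp(1.06455) = 2.89954.

k = 1.744, C = 2.900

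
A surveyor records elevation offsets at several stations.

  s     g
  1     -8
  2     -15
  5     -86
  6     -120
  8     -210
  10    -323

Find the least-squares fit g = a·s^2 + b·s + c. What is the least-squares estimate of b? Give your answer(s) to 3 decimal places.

b = -0.984

Setting ∂/∂a … = 0 gives: 16034·a + 1862·b + 230·c = -52278;  1862·a + 230·b + 32·c = -6098;  230·a + 32·b + 6·c = -762.
Inverting the 3×3 Gram matrix, [a, b, c]ᵀ = [-11465/3687, -3628/3687, -3136/1229]ᵀ.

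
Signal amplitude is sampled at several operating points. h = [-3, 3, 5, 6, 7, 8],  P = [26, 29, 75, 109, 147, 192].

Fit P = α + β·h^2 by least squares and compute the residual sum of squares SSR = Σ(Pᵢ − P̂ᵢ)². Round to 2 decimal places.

Forming AᵀA = [[6, 192]; [192, 8580]] and AᵀP = [578, 25785]ᵀ gives AᵀA·[α, β]ᵀ = AᵀP.
Δ = 6·8580 − 192² = 14616.
α = (578·8580 − 192·25785)/14616 = 355/609; β = (6·25785 − 192·578)/14616 = 7289/2436.
Residuals: -3685/2436, 3623/2436, -45/116, 425/609, -163/812, -17/203; SSR = 12631/2436.

SSR = 5.19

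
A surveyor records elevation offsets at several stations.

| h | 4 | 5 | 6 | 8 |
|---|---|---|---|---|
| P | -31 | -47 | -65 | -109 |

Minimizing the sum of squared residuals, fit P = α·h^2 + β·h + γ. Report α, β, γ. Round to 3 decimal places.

The normal system MᵀM·[α, β, γ]ᵀ = MᵀP is [[6273, 917, 141]; [917, 141, 23]; [141, 23, 4]]·[α, β, γ]ᵀ = [-10987, -1621, -252]ᵀ.
Solving the 3×3 system (Gaussian elimination) gives α = -27/22, β = -523/110, γ = 38/5.

α = -1.227, β = -4.755, γ = 7.600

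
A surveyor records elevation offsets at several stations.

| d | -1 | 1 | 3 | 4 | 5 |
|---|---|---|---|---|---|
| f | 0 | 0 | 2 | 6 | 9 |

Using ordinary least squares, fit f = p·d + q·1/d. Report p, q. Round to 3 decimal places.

Entries of XᵀX: Σd·d = 52, Σd·1/d = 5, Σ1/d·1/d = 7969/3600.
Right-hand side: Σd·f = 75, Σ1/d·f = 119/30.
XᵀX·[p, q]ᵀ = Xᵀf becomes [[52, 5]; [5, 7969/3600]]·[p, q]ᵀ = [75, 119/30]ᵀ.
Δ = 52·(7969/3600) − 5² = 81097/900.
p = (75·(7969/3600) − 5·(119/30))/(81097/900) = 526275/324388; q = (52·(119/30) − 5·75)/(81097/900) = -151860/81097.

p = 1.622, q = -1.873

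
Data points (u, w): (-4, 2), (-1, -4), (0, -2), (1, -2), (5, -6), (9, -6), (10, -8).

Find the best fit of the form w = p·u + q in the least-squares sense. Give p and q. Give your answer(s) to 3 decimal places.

The normal system AᵀA·[p, q]ᵀ = Aᵀw is [[224, 20]; [20, 7]]·[p, q]ᵀ = [-170, -26]ᵀ.
Eliminating q: 7·(row 1) − 20·(row 2) gives 1168·p = 7·(-170) − 20·(-26) = -670, so p = -335/584.
Then q = ((-26) − 20·(-335/584))/7 = -303/146.

p = -0.574, q = -2.075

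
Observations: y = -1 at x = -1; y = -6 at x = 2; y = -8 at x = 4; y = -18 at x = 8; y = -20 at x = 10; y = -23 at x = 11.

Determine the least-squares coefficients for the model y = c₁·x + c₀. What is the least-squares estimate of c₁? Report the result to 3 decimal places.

c₁ = -1.847

The normal system MᵀM·[c₁, c₀]ᵀ = Mᵀy is [[306, 34]; [34, 6]]·[c₁, c₀]ᵀ = [-640, -76]ᵀ.
Eliminating c₀: 6·(row 1) − 34·(row 2) gives 680·c₁ = 6·(-640) − 34·(-76) = -1256, so c₁ = -157/85.
Then c₀ = ((-76) − 34·(-157/85))/6 = -11/5.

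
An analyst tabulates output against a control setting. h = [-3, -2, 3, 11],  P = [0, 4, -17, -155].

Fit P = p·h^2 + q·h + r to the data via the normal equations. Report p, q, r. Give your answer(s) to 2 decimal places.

p = -1.03, q = -2.92, r = 1.26

Setting ∂/∂p … = 0 gives: 14819·p + 1323·q + 143·r = -18892;  1323·p + 143·q + 9·r = -1764;  143·p + 9·q + 4·r = -168.
(Σh^2·h^2 = 14819, Σh^2·h = 1323, Σh^2 = 143, Σh·h = 143, Σh = 9, Σ1 = 4, Σh^2·P = -18892, Σh·P = -1764, ΣP = -168.)
Solving the 3×3 system (Gaussian elimination) gives p = -97012/94501, q = -275724/94501, r = 119516/94501.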